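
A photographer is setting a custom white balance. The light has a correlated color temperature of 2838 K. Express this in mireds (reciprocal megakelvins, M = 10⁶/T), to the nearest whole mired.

352 mireds

M = 10⁶ / 2838 = 352.361 → 352 mireds.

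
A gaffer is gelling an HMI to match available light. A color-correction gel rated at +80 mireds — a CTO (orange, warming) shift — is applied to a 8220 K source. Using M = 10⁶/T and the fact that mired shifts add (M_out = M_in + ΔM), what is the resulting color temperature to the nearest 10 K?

M_in = 10⁶/8220 = 121.65 mireds.
M_out = 121.65 + (+80) = 201.65 mireds.
T_out = 10⁶/201.65 = 4959.0 K → 4960 K.

4960 K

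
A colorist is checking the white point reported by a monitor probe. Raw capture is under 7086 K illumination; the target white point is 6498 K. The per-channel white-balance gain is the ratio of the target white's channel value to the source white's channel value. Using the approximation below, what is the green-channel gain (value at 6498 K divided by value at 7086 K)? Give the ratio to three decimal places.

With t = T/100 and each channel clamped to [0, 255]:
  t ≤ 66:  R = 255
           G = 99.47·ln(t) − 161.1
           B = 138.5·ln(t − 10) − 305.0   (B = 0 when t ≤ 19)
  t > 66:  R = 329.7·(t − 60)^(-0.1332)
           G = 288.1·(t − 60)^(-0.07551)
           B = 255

At 7086 K (t = 70.86):
  G = 288.1·(70.86 − 60)^(-0.07551) = 288.1·10.86^(-0.07551) = 288.1·0.83519 = 240.618.
At 6498 K (t = 64.98):
  G = 99.47·ln 64.98 − 161.1 = 99.47·4.1741 − 161.1 = 254.096.
Gain = 254.096 / 240.618 = 1.0560 → 1.056.

1.056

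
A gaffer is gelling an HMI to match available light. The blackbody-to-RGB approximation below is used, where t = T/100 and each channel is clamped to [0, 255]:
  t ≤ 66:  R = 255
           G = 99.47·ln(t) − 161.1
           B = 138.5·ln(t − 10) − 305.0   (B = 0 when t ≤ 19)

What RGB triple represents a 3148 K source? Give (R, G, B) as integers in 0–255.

(255, 182, 120)

t = 3148/100 = 31.48; the t ≤ 66 branch applies.
R = 255 by definition for t ≤ 66.
G = 99.47·ln 31.48 − 161.1 = 99.47·3.4494 − 161.1 = 182.007.
B = 138.5·ln(31.48 − 10) − 305.0 = 138.5·ln 21.48 − 305.0 = 138.5·3.0671 − 305.0 = 119.796.
Rounded: (255, 182, 120).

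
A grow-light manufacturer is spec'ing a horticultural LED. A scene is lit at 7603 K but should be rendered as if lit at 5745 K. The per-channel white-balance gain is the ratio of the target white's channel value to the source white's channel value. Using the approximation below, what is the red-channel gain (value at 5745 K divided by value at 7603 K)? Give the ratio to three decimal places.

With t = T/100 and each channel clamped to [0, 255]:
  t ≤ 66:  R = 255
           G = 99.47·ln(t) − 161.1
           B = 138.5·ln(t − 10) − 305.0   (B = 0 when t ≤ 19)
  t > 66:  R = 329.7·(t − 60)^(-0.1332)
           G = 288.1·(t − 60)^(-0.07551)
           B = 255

At 7603 K (t = 76.03):
  R = 329.7·(76.03 − 60)^(-0.1332) = 329.7·16.03^(-0.1332) = 329.7·0.69104 = 227.836.
At 5745 K (t = 57.45):
  R = 255 by definition for t ≤ 66.
Gain = 255.000 / 227.836 = 1.1192 → 1.119.

1.119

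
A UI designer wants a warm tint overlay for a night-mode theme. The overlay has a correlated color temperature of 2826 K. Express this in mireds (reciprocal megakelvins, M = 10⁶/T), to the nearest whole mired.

354 mireds

M = 10⁶ / 2826 = 353.857 → 354 mireds.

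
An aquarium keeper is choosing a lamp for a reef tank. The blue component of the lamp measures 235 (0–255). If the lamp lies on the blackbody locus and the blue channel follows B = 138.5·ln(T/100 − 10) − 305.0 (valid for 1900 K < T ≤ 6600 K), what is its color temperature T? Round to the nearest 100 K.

ln(t − 10) = (235 + 305.0) / 138.5 = 3.8989.
t − 10 = e^3.8989 = 49.349, so t = 59.349.
T = 100·t = 5935 K → 5900 K to the nearest 100 K.

5900 K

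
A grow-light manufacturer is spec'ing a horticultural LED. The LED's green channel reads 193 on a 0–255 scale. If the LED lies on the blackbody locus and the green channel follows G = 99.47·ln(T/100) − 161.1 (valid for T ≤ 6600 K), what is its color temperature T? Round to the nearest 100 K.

3500 K

ln t = (193 + 161.1) / 99.47 = 3.5599.
t = e^3.5599 = 35.159.
T = 100·t = 3516 K → 3500 K to the nearest 100 K.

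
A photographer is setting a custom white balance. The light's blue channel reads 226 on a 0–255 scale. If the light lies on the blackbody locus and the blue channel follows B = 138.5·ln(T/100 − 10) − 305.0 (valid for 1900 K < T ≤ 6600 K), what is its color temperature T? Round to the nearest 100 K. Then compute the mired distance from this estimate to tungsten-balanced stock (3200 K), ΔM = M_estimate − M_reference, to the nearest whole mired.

-134 mireds

ln(t − 10) = (226 + 305.0) / 138.5 = 3.8339.
t − 10 = e^3.8339 = 46.244, so t = 56.244.
T = 100·t = 5624 K → 5600 K to the nearest 100 K.
M_estimate = 10⁶/5600 = 178.57; M_reference = 10⁶/3200 = 312.50.
ΔM = 178.57 − 312.50 = -133.93 → -134 mireds.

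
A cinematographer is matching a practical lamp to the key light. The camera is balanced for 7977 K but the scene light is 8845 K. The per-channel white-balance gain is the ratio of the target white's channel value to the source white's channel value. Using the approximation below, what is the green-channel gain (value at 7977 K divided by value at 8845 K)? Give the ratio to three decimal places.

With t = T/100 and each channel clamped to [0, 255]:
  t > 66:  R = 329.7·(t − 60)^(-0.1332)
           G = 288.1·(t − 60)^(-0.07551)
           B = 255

1.028

At 8845 K (t = 88.45):
  G = 288.1·(88.45 − 60)^(-0.07551) = 288.1·28.45^(-0.07551) = 288.1·0.77661 = 223.741.
At 7977 K (t = 79.77):
  G = 288.1·(79.77 − 60)^(-0.07551) = 288.1·19.77^(-0.07551) = 288.1·0.79825 = 229.976.
Gain = 229.976 / 223.741 = 1.0279 → 1.028.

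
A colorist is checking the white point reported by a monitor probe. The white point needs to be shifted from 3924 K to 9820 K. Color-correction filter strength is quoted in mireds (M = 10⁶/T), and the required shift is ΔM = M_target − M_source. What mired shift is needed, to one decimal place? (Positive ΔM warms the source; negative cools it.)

M_source = 10⁶/3924 = 254.842; M_target = 10⁶/9820 = 101.833.
ΔM = 101.833 − 254.842 = -153.009 → -153.0 mireds, a cooling shift.

-153.0 mireds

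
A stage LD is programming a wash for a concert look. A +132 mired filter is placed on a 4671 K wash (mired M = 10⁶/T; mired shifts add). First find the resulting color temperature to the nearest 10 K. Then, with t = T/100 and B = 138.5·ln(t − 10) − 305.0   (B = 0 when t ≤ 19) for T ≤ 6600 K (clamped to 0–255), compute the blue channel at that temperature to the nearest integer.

102

M_in = 10⁶/4671 = 214.09; M_out = 214.09 + (+132) = 346.09.
T_out = 10⁶/346.09 = 2889.4 K → 2890 K; t = 28.9.
B = 138.5·ln(28.9 − 10) − 305.0 = 138.5·ln 18.9 − 305.0 = 138.5·2.9392 − 305.0 = 102.074.
Rounded: 102.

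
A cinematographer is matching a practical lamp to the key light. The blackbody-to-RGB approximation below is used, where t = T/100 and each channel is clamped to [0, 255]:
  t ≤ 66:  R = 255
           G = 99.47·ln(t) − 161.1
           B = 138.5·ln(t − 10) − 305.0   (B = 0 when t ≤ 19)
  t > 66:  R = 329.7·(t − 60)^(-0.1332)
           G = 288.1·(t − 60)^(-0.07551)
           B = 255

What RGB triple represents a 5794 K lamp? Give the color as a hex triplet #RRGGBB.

#FFF3E7

t = 5794/100 = 57.94; the t ≤ 66 branch applies.
R = 255 by definition for t ≤ 66.
G = 99.47·ln 57.94 − 161.1 = 99.47·4.0594 − 161.1 = 242.689.
B = 138.5·ln(57.94 − 10) − 305.0 = 138.5·ln 47.94 − 305.0 = 138.5·3.8700 − 305.0 = 230.988.
Rounded: (255, 243, 231).
In hex: #FFF3E7.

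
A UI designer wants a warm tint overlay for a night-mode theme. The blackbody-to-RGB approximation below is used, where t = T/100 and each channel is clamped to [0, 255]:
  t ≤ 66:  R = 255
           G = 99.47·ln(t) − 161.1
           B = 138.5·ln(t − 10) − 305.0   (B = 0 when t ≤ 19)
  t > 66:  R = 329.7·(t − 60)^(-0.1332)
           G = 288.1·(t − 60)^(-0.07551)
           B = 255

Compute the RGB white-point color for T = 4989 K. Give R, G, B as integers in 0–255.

R=255, G=228, B=206

t = 4989/100 = 49.89; the t ≤ 66 branch applies.
R = 255 by definition for t ≤ 66.
G = 99.47·ln 49.89 − 161.1 = 99.47·3.9098 − 161.1 = 227.810.
B = 138.5·ln(49.89 − 10) − 305.0 = 138.5·ln 39.89 − 305.0 = 138.5·3.6861 − 305.0 = 205.528.
Rounded: (255, 228, 206).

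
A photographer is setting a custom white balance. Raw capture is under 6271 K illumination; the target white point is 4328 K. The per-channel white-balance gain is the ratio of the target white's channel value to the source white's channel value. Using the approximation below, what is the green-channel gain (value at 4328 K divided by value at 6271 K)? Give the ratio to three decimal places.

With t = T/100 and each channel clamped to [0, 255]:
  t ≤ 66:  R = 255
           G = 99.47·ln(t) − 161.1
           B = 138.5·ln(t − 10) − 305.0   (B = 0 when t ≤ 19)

0.853

At 6271 K (t = 62.71):
  G = 99.47·ln 62.71 − 161.1 = 99.47·4.1385 − 161.1 = 250.559.
At 4328 K (t = 43.28):
  G = 99.47·ln 43.28 − 161.1 = 99.47·3.7677 − 161.1 = 213.672.
Gain = 213.672 / 250.559 = 0.8528 → 0.853.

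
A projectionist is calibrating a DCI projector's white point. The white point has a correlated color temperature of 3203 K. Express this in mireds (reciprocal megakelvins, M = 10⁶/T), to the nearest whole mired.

M = 10⁶ / 3203 = 312.207 → 312 mireds.

312 mireds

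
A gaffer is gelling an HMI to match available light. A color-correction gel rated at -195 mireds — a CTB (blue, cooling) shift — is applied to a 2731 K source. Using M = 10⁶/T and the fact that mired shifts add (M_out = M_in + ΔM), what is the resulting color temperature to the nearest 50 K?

M_in = 10⁶/2731 = 366.17 mireds.
M_out = 366.17 + (-195) = 171.17 mireds.
T_out = 10⁶/171.17 = 5842.3 K → 5850 K.

5850 K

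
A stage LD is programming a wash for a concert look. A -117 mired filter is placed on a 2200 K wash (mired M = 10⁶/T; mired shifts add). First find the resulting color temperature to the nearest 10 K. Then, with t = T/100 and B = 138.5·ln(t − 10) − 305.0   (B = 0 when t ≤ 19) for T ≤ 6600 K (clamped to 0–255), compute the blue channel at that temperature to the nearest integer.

107

M_in = 10⁶/2200 = 454.55; M_out = 454.55 + (-117) = 337.55.
T_out = 10⁶/337.55 = 2962.6 K → 2960 K; t = 29.6.
B = 138.5·ln(29.6 − 10) − 305.0 = 138.5·ln 19.6 − 305.0 = 138.5·2.9755 − 305.0 = 107.111.
Rounded: 107.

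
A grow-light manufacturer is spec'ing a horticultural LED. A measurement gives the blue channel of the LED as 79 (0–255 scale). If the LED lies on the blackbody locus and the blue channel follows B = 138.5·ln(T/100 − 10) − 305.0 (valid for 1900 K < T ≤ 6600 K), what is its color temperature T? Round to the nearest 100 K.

ln(t − 10) = (79 + 305.0) / 138.5 = 2.7726.
t − 10 = e^2.7726 = 16.000, so t = 26.000.
T = 100·t = 2600 K → 2600 K to the nearest 100 K.

2600 K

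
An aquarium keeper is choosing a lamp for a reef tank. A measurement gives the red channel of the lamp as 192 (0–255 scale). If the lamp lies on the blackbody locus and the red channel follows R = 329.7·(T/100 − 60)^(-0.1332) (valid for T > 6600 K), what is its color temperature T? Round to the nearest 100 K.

11800 K

(t − 60)^(-0.1332) = 192/329.7 = 0.58235.
t − 60 = 0.58235^(1/-0.1332) = 0.58235^(-7.508) = 57.929, so t = 117.929.
T = 100·t = 11793 K → 11800 K to the nearest 100 K.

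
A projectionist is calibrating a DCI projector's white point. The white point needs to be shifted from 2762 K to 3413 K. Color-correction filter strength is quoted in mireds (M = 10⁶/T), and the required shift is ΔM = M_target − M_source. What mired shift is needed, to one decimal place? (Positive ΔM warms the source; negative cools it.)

-69.1 mireds

M_source = 10⁶/2762 = 362.056; M_target = 10⁶/3413 = 292.997.
ΔM = 292.997 − 362.056 = -69.059 → -69.1 mireds, a cooling shift.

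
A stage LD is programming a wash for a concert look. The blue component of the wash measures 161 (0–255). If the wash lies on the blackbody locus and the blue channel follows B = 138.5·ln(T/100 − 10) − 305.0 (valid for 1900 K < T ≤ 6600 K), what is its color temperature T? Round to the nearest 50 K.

ln(t − 10) = (161 + 305.0) / 138.5 = 3.3646.
t − 10 = e^3.3646 = 28.923, so t = 38.923.
T = 100·t = 3892 K → 3900 K to the nearest 50 K.

3900 K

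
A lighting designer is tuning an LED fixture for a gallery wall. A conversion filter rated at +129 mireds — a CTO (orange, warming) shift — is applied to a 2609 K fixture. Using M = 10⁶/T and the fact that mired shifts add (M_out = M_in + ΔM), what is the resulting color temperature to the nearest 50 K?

M_in = 10⁶/2609 = 383.29 mireds.
M_out = 383.29 + (+129) = 512.29 mireds.
T_out = 10⁶/512.29 = 1952.0 K → 1950 K.

1950 K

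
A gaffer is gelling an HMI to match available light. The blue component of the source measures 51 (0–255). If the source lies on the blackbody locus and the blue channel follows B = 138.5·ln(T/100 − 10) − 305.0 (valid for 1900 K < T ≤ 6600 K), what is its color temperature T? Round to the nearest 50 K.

ln(t − 10) = (51 + 305.0) / 138.5 = 2.5704.
t − 10 = e^2.5704 = 13.071, so t = 23.071.
T = 100·t = 2307 K → 2300 K to the nearest 50 K.

2300 K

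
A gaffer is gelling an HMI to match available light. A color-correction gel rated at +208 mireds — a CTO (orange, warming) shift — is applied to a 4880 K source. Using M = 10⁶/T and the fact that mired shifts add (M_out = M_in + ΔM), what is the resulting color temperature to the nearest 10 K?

2420 K

M_in = 10⁶/4880 = 204.92 mireds.
M_out = 204.92 + (+208) = 412.92 mireds.
T_out = 10⁶/412.92 = 2421.8 K → 2420 K.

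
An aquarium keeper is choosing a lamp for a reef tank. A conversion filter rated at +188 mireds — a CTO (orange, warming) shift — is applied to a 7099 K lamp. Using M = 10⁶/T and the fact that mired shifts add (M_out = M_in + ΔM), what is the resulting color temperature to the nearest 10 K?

3040 K

M_in = 10⁶/7099 = 140.86 mireds.
M_out = 140.86 + (+188) = 328.86 mireds.
T_out = 10⁶/328.86 = 3040.8 K → 3040 K.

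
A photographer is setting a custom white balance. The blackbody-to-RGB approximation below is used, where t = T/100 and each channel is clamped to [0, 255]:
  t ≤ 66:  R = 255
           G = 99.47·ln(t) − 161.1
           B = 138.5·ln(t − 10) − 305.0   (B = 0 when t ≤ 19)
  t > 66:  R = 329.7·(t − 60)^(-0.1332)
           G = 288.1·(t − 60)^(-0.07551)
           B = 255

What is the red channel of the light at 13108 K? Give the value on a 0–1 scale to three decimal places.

0.733

t = 13108/100 = 131.08; the t > 66 branch applies.
R = 329.7·(131.08 − 60)^(-0.1332) = 329.7·71.08^(-0.1332) = 329.7·0.56669 = 186.838.
On a 0–1 scale: 186.838/255 = 0.7327 → 0.733.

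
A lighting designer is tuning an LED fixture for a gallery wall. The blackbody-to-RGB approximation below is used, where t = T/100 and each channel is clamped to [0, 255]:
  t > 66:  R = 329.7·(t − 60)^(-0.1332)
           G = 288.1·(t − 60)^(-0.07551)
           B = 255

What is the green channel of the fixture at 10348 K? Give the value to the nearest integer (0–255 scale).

217

t = 10348/100 = 103.48; the t > 66 branch applies.
G = 288.1·(103.48 − 60)^(-0.07551) = 288.1·43.48^(-0.07551) = 288.1·0.75213 = 216.689.
Rounded: 217.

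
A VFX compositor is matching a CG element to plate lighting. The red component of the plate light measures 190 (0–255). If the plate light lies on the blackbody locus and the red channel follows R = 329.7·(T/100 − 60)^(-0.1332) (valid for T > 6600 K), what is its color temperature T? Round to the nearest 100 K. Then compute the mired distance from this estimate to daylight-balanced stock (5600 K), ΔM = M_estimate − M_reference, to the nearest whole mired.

-97 mireds

(t − 60)^(-0.1332) = 190/329.7 = 0.57628.
t − 60 = 0.57628^(1/-0.1332) = 0.57628^(-7.508) = 62.667, so t = 122.667.
T = 100·t = 12267 K → 12300 K to the nearest 100 K.
M_estimate = 10⁶/12300 = 81.30; M_reference = 10⁶/5600 = 178.57.
ΔM = 81.30 − 178.57 = -97.27 → -97 mireds.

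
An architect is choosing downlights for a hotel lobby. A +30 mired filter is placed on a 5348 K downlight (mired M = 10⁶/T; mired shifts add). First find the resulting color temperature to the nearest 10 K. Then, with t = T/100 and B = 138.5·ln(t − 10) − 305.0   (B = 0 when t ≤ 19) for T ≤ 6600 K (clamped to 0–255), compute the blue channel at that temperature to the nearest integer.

M_in = 10⁶/5348 = 186.99; M_out = 186.99 + (+30) = 216.99.
T_out = 10⁶/216.99 = 4608.6 K → 4610 K; t = 46.1.
B = 138.5·ln(46.1 − 10) − 305.0 = 138.5·ln 36.1 − 305.0 = 138.5·3.5863 − 305.0 = 191.702.
Rounded: 192.

192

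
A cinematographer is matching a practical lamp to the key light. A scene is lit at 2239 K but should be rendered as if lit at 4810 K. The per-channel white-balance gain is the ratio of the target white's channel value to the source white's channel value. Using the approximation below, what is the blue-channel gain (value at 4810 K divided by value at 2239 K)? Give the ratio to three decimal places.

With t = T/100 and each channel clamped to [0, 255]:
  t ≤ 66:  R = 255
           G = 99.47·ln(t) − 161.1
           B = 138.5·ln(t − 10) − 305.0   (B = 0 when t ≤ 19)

4.569

At 2239 K (t = 22.39):
  B = 138.5·ln(22.39 − 10) − 305.0 = 138.5·ln 12.39 − 305.0 = 138.5·2.5169 − 305.0 = 43.589.
At 4810 K (t = 48.1):
  B = 138.5·ln(48.1 − 10) − 305.0 = 138.5·ln 38.1 − 305.0 = 138.5·3.6402 − 305.0 = 199.170.
Gain = 199.170 / 43.589 = 4.5692 → 4.569.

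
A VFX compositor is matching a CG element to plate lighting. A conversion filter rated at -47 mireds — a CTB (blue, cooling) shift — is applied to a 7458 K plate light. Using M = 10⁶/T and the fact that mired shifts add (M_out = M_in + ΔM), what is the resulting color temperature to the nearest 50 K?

M_in = 10⁶/7458 = 134.08 mireds.
M_out = 134.08 + (-47) = 87.08 mireds.
T_out = 10⁶/87.08 = 11483.1 K → 11500 K.

11500 K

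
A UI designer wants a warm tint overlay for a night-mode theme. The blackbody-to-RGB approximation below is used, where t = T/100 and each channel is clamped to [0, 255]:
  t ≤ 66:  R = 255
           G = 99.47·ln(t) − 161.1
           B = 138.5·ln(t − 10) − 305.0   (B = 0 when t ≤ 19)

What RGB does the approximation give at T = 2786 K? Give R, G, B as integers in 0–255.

R=255, G=170, B=94

t = 2786/100 = 27.86; the t ≤ 66 branch applies.
R = 255 by definition for t ≤ 66.
G = 99.47·ln 27.86 − 161.1 = 99.47·3.3272 − 161.1 = 169.856.
B = 138.5·ln(27.86 − 10) − 305.0 = 138.5·ln 17.86 − 305.0 = 138.5·2.8826 − 305.0 = 94.235.
Rounded: (255, 170, 94).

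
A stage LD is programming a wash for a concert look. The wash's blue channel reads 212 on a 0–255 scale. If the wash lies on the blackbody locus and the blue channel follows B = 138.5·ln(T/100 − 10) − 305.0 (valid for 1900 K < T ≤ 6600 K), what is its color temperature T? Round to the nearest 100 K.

ln(t − 10) = (212 + 305.0) / 138.5 = 3.7329.
t − 10 = e^3.7329 = 41.798, so t = 51.798.
T = 100·t = 5180 K → 5200 K to the nearest 100 K.

5200 K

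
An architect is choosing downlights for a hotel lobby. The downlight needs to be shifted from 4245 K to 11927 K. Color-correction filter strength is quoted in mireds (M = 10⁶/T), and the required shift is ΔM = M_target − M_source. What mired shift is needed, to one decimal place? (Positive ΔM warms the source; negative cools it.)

-151.7 mireds

M_source = 10⁶/4245 = 235.571; M_target = 10⁶/11927 = 83.843.
ΔM = 83.843 − 235.571 = -151.728 → -151.7 mireds, a cooling shift.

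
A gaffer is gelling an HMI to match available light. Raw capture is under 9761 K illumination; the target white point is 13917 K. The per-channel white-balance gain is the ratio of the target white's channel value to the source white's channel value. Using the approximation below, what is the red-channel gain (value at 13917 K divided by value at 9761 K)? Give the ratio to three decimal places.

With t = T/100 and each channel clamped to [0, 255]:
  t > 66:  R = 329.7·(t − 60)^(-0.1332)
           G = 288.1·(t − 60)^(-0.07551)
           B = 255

0.906

At 9761 K (t = 97.61):
  R = 329.7·(97.61 − 60)^(-0.1332) = 329.7·37.61^(-0.1332) = 329.7·0.61684 = 203.371.
At 13917 K (t = 139.17):
  R = 329.7·(139.17 − 60)^(-0.1332) = 329.7·79.17^(-0.1332) = 329.7·0.55861 = 184.175.
Gain = 184.175 / 203.371 = 0.9056 → 0.906.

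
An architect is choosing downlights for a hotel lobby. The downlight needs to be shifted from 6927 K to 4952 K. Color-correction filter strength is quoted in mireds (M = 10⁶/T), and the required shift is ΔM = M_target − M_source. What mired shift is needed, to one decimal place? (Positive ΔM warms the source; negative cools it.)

+57.6 mireds

M_source = 10⁶/6927 = 144.363; M_target = 10⁶/4952 = 201.939.
ΔM = 201.939 − 144.363 = 57.576 → +57.6 mireds, a warming shift.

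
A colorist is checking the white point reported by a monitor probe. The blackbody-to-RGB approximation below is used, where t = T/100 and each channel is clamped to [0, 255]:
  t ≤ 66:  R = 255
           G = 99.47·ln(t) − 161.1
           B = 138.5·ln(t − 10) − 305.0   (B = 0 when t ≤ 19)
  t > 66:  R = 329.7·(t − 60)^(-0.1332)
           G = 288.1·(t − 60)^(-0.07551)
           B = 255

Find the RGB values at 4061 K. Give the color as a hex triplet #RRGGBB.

#FFCFA9

t = 4061/100 = 40.61; the t ≤ 66 branch applies.
R = 255 by definition for t ≤ 66.
G = 99.47·ln 40.61 − 161.1 = 99.47·3.7040 − 161.1 = 207.338.
B = 138.5·ln(40.61 − 10) − 305.0 = 138.5·ln 30.61 − 305.0 = 138.5·3.4213 − 305.0 = 168.854.
Rounded: (255, 207, 169).
In hex: #FFCFA9.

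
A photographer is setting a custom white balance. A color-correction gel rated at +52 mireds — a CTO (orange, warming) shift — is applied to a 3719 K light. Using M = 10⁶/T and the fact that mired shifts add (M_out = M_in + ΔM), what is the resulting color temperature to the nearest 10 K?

M_in = 10⁶/3719 = 268.89 mireds.
M_out = 268.89 + (+52) = 320.89 mireds.
T_out = 10⁶/320.89 = 3116.3 K → 3120 K.

3120 K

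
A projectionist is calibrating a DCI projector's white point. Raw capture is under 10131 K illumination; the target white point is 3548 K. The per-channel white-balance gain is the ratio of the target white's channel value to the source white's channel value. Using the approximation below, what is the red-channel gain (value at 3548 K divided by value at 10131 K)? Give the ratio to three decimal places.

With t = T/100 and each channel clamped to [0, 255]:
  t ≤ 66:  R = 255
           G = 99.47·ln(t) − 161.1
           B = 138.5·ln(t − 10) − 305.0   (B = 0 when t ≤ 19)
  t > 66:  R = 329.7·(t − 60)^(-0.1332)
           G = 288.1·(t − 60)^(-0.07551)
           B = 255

1.270

At 10131 K (t = 101.31):
  R = 329.7·(101.31 − 60)^(-0.1332) = 329.7·41.31^(-0.1332) = 329.7·0.60917 = 200.845.
At 3548 K (t = 35.48):
  R = 255 by definition for t ≤ 66.
Gain = 255.000 / 200.845 = 1.2696 → 1.270.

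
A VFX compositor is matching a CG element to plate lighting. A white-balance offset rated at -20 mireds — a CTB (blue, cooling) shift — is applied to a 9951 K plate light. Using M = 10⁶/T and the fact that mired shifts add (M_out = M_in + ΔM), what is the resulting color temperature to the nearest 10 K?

12420 K

M_in = 10⁶/9951 = 100.49 mireds.
M_out = 100.49 + (-20) = 80.49 mireds.
T_out = 10⁶/80.49 = 12423.5 K → 12420 K.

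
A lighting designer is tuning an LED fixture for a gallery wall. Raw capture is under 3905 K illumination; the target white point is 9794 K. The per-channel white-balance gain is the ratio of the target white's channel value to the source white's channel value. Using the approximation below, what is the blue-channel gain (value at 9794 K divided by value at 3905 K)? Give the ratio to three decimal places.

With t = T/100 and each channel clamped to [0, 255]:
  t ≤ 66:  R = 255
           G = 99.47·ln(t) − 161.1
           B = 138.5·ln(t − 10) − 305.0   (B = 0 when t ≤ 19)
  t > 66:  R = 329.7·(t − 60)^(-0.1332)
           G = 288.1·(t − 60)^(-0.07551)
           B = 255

At 3905 K (t = 39.05):
  B = 138.5·ln(39.05 − 10) − 305.0 = 138.5·ln 29.05 − 305.0 = 138.5·3.3690 − 305.0 = 161.609.
At 9794 K (t = 97.94):
  B = 255 by definition for t > 66.
Gain = 255.000 / 161.609 = 1.5779 → 1.578.

1.578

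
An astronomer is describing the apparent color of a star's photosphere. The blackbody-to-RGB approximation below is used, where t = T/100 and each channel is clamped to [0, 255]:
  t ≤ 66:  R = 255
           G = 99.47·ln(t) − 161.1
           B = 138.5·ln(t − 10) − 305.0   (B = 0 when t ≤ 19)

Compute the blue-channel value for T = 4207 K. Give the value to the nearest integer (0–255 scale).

175

t = 4207/100 = 42.07; the t ≤ 66 branch applies.
B = 138.5·ln(42.07 − 10) − 305.0 = 138.5·ln 32.07 − 305.0 = 138.5·3.4679 − 305.0 = 175.307.
Rounded: 175.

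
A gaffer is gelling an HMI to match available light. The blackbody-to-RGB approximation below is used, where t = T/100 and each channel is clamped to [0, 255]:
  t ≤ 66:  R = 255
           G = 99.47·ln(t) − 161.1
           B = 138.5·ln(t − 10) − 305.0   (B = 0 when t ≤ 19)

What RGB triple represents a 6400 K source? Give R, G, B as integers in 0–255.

t = 6400/100 = 64; the t ≤ 66 branch applies.
R = 255 by definition for t ≤ 66.
G = 99.47·ln 64 − 161.1 = 99.47·4.1589 − 161.1 = 252.584.
B = 138.5·ln(64 − 10) − 305.0 = 138.5·ln 54 − 305.0 = 138.5·3.9890 − 305.0 = 247.474.
Rounded: (255, 253, 247).

R=255, G=253, B=247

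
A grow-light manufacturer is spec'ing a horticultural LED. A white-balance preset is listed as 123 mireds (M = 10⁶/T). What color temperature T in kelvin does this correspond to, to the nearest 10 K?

T = 10⁶ / 123 = 8130.08 K → 8130 K.

8130 K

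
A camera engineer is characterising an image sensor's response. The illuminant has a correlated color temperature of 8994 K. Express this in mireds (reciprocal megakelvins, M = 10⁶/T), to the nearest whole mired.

111 mireds

M = 10⁶ / 8994 = 111.185 → 111 mireds.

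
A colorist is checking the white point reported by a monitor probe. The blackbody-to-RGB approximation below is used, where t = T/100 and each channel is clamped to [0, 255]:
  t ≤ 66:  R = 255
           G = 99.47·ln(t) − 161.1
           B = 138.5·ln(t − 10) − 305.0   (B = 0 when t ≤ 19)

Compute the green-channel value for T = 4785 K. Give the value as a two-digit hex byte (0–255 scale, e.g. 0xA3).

t = 4785/100 = 47.85; the t ≤ 66 branch applies.
G = 99.47·ln 47.85 − 161.1 = 99.47·3.8681 − 161.1 = 223.657.
Rounded: 224; in hex, 0xE0.

0xE0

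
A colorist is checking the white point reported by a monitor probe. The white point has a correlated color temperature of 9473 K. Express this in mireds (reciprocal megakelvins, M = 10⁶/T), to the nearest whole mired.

M = 10⁶ / 9473 = 105.563 → 106 mireds.

106 mireds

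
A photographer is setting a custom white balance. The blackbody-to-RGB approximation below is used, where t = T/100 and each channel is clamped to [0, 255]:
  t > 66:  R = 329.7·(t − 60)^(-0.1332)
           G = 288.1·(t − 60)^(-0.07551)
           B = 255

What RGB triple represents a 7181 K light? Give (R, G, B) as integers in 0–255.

t = 7181/100 = 71.81; the t > 66 branch applies.
R = 329.7·(71.81 − 60)^(-0.1332) = 329.7·11.81^(-0.1332) = 329.7·0.71974 = 237.299.
G = 288.1·(71.81 − 60)^(-0.07551) = 288.1·11.81^(-0.07551) = 288.1·0.82992 = 239.099.
B = 255 by definition for t > 66.
Rounded: (237, 239, 255).

(237, 239, 255)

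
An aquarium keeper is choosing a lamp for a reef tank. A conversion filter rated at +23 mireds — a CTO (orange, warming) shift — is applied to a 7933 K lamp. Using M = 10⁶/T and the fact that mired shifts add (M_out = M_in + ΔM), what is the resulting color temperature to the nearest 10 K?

M_in = 10⁶/7933 = 126.06 mireds.
M_out = 126.06 + (+23) = 149.06 mireds.
T_out = 10⁶/149.06 = 6708.9 K → 6710 K.

6710 K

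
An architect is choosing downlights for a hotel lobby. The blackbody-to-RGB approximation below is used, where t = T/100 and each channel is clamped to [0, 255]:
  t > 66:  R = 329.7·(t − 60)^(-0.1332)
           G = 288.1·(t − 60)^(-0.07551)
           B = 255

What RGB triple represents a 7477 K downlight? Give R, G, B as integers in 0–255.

t = 7477/100 = 74.77; the t > 66 branch applies.
R = 329.7·(74.77 − 60)^(-0.1332) = 329.7·14.77^(-0.1332) = 329.7·0.69862 = 230.334.
G = 288.1·(74.77 − 60)^(-0.07551) = 288.1·14.77^(-0.07551) = 288.1·0.81602 = 235.095.
B = 255 by definition for t > 66.
Rounded: (230, 235, 255).

R=230, G=235, B=255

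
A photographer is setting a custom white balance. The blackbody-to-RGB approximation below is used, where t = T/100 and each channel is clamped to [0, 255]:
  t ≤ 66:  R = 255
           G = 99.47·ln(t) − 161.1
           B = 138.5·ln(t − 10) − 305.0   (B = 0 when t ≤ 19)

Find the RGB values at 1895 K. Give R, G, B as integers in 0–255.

R=255, G=132, B=0

t = 1895/100 = 18.95; the t ≤ 66 branch applies.
R = 255 by definition for t ≤ 66.
G = 99.47·ln 18.95 − 161.1 = 99.47·2.9418 − 161.1 = 131.521.
t = 18.95 ≤ 19, so B = 0.
Rounded: (255, 132, 0).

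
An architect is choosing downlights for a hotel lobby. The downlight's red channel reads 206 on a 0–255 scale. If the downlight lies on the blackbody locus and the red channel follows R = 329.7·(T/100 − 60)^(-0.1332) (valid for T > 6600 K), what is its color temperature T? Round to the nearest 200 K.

9400 K

(t − 60)^(-0.1332) = 206/329.7 = 0.62481.
t − 60 = 0.62481^(1/-0.1332) = 0.62481^(-7.508) = 34.152, so t = 94.152.
T = 100·t = 9415 K → 9400 K to the nearest 200 K.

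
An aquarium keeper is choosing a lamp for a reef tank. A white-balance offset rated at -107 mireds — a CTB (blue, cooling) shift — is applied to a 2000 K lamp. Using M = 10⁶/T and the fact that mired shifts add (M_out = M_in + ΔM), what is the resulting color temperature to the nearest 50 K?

2550 K

M_in = 10⁶/2000 = 500.00 mireds.
M_out = 500.00 + (-107) = 393.00 mireds.
T_out = 10⁶/393.00 = 2544.5 K → 2550 K.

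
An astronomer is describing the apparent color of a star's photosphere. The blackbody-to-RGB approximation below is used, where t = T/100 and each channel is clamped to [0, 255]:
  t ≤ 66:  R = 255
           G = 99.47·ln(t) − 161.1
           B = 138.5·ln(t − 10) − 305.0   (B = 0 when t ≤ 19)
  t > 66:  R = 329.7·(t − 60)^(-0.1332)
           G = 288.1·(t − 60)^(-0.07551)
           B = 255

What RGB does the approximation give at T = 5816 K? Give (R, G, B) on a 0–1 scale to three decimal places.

t = 5816/100 = 58.16; the t ≤ 66 branch applies.
R = 255 by definition for t ≤ 66.
G = 99.47·ln 58.16 − 161.1 = 99.47·4.0632 − 161.1 = 243.066.
B = 138.5·ln(58.16 − 10) − 305.0 = 138.5·ln 48.16 − 305.0 = 138.5·3.8745 − 305.0 = 231.622.
Dividing each by 255: (1.0000, 0.9532, 0.9083) → (1.000, 0.953, 0.908).

(1.000, 0.953, 0.908)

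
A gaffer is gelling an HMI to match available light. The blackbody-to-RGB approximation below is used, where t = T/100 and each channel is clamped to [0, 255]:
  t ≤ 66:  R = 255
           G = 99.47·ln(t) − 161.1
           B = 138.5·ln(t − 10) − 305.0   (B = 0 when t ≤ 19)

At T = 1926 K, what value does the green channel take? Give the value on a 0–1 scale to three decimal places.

t = 1926/100 = 19.26; the t ≤ 66 branch applies.
G = 99.47·ln 19.26 − 161.1 = 99.47·2.9580 − 161.1 = 133.135.
On a 0–1 scale: 133.135/255 = 0.5221 → 0.522.

0.522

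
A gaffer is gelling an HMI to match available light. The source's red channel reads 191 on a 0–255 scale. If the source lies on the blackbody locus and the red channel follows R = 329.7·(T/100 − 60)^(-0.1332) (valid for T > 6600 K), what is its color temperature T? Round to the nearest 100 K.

(t − 60)^(-0.1332) = 191/329.7 = 0.57931.
t − 60 = 0.57931^(1/-0.1332) = 0.57931^(-7.508) = 60.245, so t = 120.245.
T = 100·t = 12025 K → 12000 K to the nearest 100 K.

12000 K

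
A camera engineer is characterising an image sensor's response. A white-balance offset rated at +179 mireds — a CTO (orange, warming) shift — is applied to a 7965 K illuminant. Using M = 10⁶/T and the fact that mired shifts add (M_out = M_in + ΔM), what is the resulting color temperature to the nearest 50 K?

M_in = 10⁶/7965 = 125.55 mireds.
M_out = 125.55 + (+179) = 304.55 mireds.
T_out = 10⁶/304.55 = 3283.5 K → 3300 K.

3300 K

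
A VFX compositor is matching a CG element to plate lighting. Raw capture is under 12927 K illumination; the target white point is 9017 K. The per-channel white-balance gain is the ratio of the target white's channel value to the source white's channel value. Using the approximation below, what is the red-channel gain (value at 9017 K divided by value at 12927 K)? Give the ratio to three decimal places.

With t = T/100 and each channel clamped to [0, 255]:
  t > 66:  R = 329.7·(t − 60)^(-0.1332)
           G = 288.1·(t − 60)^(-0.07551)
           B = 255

At 12927 K (t = 129.27):
  R = 329.7·(129.27 − 60)^(-0.1332) = 329.7·69.27^(-0.1332) = 329.7·0.56864 = 187.481.
At 9017 K (t = 90.17):
  R = 329.7·(90.17 − 60)^(-0.1332) = 329.7·30.17^(-0.1332) = 329.7·0.63521 = 209.430.
Gain = 209.430 / 187.481 = 1.1171 → 1.117.

1.117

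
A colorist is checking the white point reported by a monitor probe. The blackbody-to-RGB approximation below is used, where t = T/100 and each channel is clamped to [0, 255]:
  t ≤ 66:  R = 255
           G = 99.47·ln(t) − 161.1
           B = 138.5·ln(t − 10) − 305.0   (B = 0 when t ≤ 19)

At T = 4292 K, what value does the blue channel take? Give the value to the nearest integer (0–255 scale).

t = 4292/100 = 42.92; the t ≤ 66 branch applies.
B = 138.5·ln(42.92 − 10) − 305.0 = 138.5·ln 32.92 − 305.0 = 138.5·3.4941 − 305.0 = 178.930.
Rounded: 179.

179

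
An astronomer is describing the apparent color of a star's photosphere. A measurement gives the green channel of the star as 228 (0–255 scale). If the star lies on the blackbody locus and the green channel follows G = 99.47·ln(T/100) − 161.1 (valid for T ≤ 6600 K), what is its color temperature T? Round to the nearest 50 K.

ln t = (228 + 161.1) / 99.47 = 3.9117.
t = e^3.9117 = 49.985.
T = 100·t = 4999 K → 5000 K to the nearest 50 K.

5000 K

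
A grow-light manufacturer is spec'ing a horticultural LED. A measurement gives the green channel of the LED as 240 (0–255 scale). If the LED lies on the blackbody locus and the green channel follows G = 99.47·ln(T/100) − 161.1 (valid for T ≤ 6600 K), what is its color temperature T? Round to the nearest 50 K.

5650 K

ln t = (240 + 161.1) / 99.47 = 4.0324.
t = e^4.0324 = 56.394.
T = 100·t = 5639 K → 5650 K to the nearest 50 K.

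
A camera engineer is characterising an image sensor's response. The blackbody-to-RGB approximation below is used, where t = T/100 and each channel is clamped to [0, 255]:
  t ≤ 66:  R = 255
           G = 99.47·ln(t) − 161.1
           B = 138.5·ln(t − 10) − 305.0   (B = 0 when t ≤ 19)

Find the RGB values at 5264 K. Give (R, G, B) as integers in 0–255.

(255, 233, 215)

t = 5264/100 = 52.64; the t ≤ 66 branch applies.
R = 255 by definition for t ≤ 66.
G = 99.47·ln 52.64 − 161.1 = 99.47·3.9635 − 161.1 = 233.147.
B = 138.5·ln(52.64 − 10) − 305.0 = 138.5·ln 42.64 − 305.0 = 138.5·3.7528 − 305.0 = 214.762.
Rounded: (255, 233, 215).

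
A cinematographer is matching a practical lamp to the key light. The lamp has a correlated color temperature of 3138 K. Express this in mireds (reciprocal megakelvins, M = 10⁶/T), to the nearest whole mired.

M = 10⁶ / 3138 = 318.674 → 319 mireds.

319 mireds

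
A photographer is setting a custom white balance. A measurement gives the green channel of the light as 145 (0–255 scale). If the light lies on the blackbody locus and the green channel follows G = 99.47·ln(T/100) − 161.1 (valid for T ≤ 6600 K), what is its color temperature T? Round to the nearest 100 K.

2200 K

ln t = (145 + 161.1) / 99.47 = 3.0773.
t = e^3.0773 = 21.700.
T = 100·t = 2170 K → 2200 K to the nearest 100 K.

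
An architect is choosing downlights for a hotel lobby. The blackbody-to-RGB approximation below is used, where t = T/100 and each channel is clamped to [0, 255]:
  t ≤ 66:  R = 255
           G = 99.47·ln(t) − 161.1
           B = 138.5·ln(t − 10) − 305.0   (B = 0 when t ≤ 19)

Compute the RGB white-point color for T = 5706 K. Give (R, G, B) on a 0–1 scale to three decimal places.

t = 5706/100 = 57.06; the t ≤ 66 branch applies.
R = 255 by definition for t ≤ 66.
G = 99.47·ln 57.06 − 161.1 = 99.47·4.0441 − 161.1 = 241.167.
B = 138.5·ln(57.06 − 10) − 305.0 = 138.5·ln 47.06 − 305.0 = 138.5·3.8514 − 305.0 = 228.422.
Dividing each by 255: (1.0000, 0.9458, 0.8958) → (1.000, 0.946, 0.896).

(1.000, 0.946, 0.896)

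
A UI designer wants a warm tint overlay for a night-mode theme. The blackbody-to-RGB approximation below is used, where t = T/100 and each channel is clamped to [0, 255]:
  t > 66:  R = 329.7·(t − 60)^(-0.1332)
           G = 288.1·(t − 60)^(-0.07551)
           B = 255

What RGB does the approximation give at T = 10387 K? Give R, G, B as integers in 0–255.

R=199, G=217, B=255

t = 10387/100 = 103.87; the t > 66 branch applies.
R = 329.7·(103.87 − 60)^(-0.1332) = 329.7·43.87^(-0.1332) = 329.7·0.60431 = 199.243.
G = 288.1·(103.87 − 60)^(-0.07551) = 288.1·43.87^(-0.07551) = 288.1·0.75162 = 216.543.
B = 255 by definition for t > 66.
Rounded: (199, 217, 255).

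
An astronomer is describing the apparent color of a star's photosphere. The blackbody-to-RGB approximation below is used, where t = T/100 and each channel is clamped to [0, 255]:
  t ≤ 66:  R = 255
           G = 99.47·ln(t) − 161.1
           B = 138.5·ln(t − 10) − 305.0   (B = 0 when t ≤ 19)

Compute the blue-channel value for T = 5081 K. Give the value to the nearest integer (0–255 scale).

t = 5081/100 = 50.81; the t ≤ 66 branch applies.
B = 138.5·ln(50.81 − 10) − 305.0 = 138.5·ln 40.81 − 305.0 = 138.5·3.7089 − 305.0 = 208.686.
Rounded: 209.

209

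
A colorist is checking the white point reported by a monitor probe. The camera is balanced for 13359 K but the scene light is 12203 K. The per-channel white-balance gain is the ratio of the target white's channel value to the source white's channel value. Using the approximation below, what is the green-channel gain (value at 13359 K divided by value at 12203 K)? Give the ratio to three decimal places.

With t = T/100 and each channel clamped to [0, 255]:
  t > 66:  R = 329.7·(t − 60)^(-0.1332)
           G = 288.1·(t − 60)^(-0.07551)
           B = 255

At 12203 K (t = 122.03):
  G = 288.1·(122.03 − 60)^(-0.07551) = 288.1·62.03^(-0.07551) = 288.1·0.73222 = 210.952.
At 13359 K (t = 133.59):
  G = 288.1·(133.59 − 60)^(-0.07551) = 288.1·73.59^(-0.07551) = 288.1·0.72283 = 208.247.
Gain = 208.247 / 210.952 = 0.9872 → 0.987.

0.987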